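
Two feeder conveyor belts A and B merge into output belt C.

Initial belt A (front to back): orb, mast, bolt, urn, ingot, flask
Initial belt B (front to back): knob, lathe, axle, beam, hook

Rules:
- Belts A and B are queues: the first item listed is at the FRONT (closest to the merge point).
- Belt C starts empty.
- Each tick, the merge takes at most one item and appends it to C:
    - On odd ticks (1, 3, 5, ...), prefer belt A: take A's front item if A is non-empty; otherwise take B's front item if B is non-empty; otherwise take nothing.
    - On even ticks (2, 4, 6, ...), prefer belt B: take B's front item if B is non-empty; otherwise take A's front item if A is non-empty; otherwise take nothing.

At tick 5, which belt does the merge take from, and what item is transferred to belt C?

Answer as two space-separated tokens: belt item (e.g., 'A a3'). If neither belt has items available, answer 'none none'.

Tick 1: prefer A, take orb from A; A=[mast,bolt,urn,ingot,flask] B=[knob,lathe,axle,beam,hook] C=[orb]
Tick 2: prefer B, take knob from B; A=[mast,bolt,urn,ingot,flask] B=[lathe,axle,beam,hook] C=[orb,knob]
Tick 3: prefer A, take mast from A; A=[bolt,urn,ingot,flask] B=[lathe,axle,beam,hook] C=[orb,knob,mast]
Tick 4: prefer B, take lathe from B; A=[bolt,urn,ingot,flask] B=[axle,beam,hook] C=[orb,knob,mast,lathe]
Tick 5: prefer A, take bolt from A; A=[urn,ingot,flask] B=[axle,beam,hook] C=[orb,knob,mast,lathe,bolt]

Answer: A bolt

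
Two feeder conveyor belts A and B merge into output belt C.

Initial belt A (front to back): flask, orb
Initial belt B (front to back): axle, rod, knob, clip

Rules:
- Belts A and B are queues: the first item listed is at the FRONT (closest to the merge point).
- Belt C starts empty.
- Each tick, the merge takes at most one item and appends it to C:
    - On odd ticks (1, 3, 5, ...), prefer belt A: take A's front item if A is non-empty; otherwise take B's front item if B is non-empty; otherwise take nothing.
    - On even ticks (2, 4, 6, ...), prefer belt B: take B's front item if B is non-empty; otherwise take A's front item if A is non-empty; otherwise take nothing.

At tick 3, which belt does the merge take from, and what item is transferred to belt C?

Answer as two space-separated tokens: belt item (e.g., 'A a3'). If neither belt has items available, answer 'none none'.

Answer: A orb

Derivation:
Tick 1: prefer A, take flask from A; A=[orb] B=[axle,rod,knob,clip] C=[flask]
Tick 2: prefer B, take axle from B; A=[orb] B=[rod,knob,clip] C=[flask,axle]
Tick 3: prefer A, take orb from A; A=[-] B=[rod,knob,clip] C=[flask,axle,orb]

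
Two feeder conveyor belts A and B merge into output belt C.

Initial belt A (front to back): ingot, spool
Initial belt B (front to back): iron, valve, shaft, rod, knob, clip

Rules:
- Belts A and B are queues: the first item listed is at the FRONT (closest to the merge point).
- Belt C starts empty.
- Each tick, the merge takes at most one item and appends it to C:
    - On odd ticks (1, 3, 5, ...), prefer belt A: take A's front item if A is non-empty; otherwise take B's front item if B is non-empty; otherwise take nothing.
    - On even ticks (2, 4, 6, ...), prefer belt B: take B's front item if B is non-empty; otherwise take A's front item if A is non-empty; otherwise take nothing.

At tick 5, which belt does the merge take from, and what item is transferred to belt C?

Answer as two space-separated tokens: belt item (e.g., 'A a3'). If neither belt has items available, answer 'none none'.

Tick 1: prefer A, take ingot from A; A=[spool] B=[iron,valve,shaft,rod,knob,clip] C=[ingot]
Tick 2: prefer B, take iron from B; A=[spool] B=[valve,shaft,rod,knob,clip] C=[ingot,iron]
Tick 3: prefer A, take spool from A; A=[-] B=[valve,shaft,rod,knob,clip] C=[ingot,iron,spool]
Tick 4: prefer B, take valve from B; A=[-] B=[shaft,rod,knob,clip] C=[ingot,iron,spool,valve]
Tick 5: prefer A, take shaft from B; A=[-] B=[rod,knob,clip] C=[ingot,iron,spool,valve,shaft]

Answer: B shaft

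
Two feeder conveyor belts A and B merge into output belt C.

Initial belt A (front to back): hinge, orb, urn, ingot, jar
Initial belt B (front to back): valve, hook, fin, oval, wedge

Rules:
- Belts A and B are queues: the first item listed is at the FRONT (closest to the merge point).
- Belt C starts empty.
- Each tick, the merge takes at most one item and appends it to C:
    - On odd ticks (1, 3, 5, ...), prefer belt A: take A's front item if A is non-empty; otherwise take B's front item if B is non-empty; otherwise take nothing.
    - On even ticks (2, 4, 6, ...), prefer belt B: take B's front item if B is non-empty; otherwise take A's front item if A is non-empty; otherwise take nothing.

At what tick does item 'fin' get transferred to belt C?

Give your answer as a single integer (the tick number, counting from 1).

Tick 1: prefer A, take hinge from A; A=[orb,urn,ingot,jar] B=[valve,hook,fin,oval,wedge] C=[hinge]
Tick 2: prefer B, take valve from B; A=[orb,urn,ingot,jar] B=[hook,fin,oval,wedge] C=[hinge,valve]
Tick 3: prefer A, take orb from A; A=[urn,ingot,jar] B=[hook,fin,oval,wedge] C=[hinge,valve,orb]
Tick 4: prefer B, take hook from B; A=[urn,ingot,jar] B=[fin,oval,wedge] C=[hinge,valve,orb,hook]
Tick 5: prefer A, take urn from A; A=[ingot,jar] B=[fin,oval,wedge] C=[hinge,valve,orb,hook,urn]
Tick 6: prefer B, take fin from B; A=[ingot,jar] B=[oval,wedge] C=[hinge,valve,orb,hook,urn,fin]

Answer: 6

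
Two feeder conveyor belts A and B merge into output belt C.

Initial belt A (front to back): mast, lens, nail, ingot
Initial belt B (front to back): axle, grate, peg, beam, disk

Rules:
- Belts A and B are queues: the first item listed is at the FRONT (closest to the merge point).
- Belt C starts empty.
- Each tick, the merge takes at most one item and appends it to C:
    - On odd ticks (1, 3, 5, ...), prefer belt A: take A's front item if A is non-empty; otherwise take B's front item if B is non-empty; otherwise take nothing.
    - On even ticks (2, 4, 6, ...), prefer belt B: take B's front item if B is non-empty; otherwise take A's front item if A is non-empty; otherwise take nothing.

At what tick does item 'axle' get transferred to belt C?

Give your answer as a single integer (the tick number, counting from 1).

Tick 1: prefer A, take mast from A; A=[lens,nail,ingot] B=[axle,grate,peg,beam,disk] C=[mast]
Tick 2: prefer B, take axle from B; A=[lens,nail,ingot] B=[grate,peg,beam,disk] C=[mast,axle]

Answer: 2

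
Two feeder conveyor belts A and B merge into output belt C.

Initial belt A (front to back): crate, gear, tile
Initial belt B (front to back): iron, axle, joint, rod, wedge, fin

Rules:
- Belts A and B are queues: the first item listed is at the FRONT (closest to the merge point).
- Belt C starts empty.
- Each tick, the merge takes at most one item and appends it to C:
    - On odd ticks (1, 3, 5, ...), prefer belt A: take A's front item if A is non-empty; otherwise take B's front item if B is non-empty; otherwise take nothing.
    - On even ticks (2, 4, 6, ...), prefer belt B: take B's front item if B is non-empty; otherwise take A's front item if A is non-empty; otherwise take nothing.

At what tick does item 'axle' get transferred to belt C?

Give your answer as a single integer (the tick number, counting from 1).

Answer: 4

Derivation:
Tick 1: prefer A, take crate from A; A=[gear,tile] B=[iron,axle,joint,rod,wedge,fin] C=[crate]
Tick 2: prefer B, take iron from B; A=[gear,tile] B=[axle,joint,rod,wedge,fin] C=[crate,iron]
Tick 3: prefer A, take gear from A; A=[tile] B=[axle,joint,rod,wedge,fin] C=[crate,iron,gear]
Tick 4: prefer B, take axle from B; A=[tile] B=[joint,rod,wedge,fin] C=[crate,iron,gear,axle]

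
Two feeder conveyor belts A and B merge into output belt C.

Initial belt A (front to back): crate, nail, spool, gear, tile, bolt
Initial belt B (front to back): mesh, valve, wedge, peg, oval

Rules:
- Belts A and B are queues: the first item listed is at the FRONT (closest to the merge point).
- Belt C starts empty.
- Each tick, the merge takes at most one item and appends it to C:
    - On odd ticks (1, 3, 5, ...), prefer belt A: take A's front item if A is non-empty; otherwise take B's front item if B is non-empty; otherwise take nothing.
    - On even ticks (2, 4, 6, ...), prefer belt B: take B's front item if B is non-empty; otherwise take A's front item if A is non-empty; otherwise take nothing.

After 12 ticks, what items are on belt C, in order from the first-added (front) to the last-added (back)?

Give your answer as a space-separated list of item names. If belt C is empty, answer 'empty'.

Tick 1: prefer A, take crate from A; A=[nail,spool,gear,tile,bolt] B=[mesh,valve,wedge,peg,oval] C=[crate]
Tick 2: prefer B, take mesh from B; A=[nail,spool,gear,tile,bolt] B=[valve,wedge,peg,oval] C=[crate,mesh]
Tick 3: prefer A, take nail from A; A=[spool,gear,tile,bolt] B=[valve,wedge,peg,oval] C=[crate,mesh,nail]
Tick 4: prefer B, take valve from B; A=[spool,gear,tile,bolt] B=[wedge,peg,oval] C=[crate,mesh,nail,valve]
Tick 5: prefer A, take spool from A; A=[gear,tile,bolt] B=[wedge,peg,oval] C=[crate,mesh,nail,valve,spool]
Tick 6: prefer B, take wedge from B; A=[gear,tile,bolt] B=[peg,oval] C=[crate,mesh,nail,valve,spool,wedge]
Tick 7: prefer A, take gear from A; A=[tile,bolt] B=[peg,oval] C=[crate,mesh,nail,valve,spool,wedge,gear]
Tick 8: prefer B, take peg from B; A=[tile,bolt] B=[oval] C=[crate,mesh,nail,valve,spool,wedge,gear,peg]
Tick 9: prefer A, take tile from A; A=[bolt] B=[oval] C=[crate,mesh,nail,valve,spool,wedge,gear,peg,tile]
Tick 10: prefer B, take oval from B; A=[bolt] B=[-] C=[crate,mesh,nail,valve,spool,wedge,gear,peg,tile,oval]
Tick 11: prefer A, take bolt from A; A=[-] B=[-] C=[crate,mesh,nail,valve,spool,wedge,gear,peg,tile,oval,bolt]
Tick 12: prefer B, both empty, nothing taken; A=[-] B=[-] C=[crate,mesh,nail,valve,spool,wedge,gear,peg,tile,oval,bolt]

Answer: crate mesh nail valve spool wedge gear peg tile oval bolt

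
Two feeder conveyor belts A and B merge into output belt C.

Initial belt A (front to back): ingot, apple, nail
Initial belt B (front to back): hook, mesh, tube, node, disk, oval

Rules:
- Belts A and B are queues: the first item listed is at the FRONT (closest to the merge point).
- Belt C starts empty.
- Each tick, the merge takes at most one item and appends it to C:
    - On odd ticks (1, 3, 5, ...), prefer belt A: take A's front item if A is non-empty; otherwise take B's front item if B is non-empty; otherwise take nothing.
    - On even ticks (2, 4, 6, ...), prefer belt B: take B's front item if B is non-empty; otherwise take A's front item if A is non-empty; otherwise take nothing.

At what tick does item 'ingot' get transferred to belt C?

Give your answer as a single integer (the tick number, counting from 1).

Tick 1: prefer A, take ingot from A; A=[apple,nail] B=[hook,mesh,tube,node,disk,oval] C=[ingot]

Answer: 1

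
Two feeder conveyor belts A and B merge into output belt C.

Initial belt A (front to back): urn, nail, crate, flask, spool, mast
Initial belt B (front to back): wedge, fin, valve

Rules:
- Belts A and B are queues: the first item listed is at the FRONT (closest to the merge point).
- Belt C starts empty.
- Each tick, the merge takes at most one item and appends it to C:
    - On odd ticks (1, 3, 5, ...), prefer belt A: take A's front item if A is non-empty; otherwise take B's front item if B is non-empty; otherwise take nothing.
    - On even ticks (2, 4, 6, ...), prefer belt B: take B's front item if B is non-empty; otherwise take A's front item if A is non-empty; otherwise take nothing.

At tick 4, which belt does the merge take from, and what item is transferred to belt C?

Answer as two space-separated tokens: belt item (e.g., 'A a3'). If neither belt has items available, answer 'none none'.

Answer: B fin

Derivation:
Tick 1: prefer A, take urn from A; A=[nail,crate,flask,spool,mast] B=[wedge,fin,valve] C=[urn]
Tick 2: prefer B, take wedge from B; A=[nail,crate,flask,spool,mast] B=[fin,valve] C=[urn,wedge]
Tick 3: prefer A, take nail from A; A=[crate,flask,spool,mast] B=[fin,valve] C=[urn,wedge,nail]
Tick 4: prefer B, take fin from B; A=[crate,flask,spool,mast] B=[valve] C=[urn,wedge,nail,fin]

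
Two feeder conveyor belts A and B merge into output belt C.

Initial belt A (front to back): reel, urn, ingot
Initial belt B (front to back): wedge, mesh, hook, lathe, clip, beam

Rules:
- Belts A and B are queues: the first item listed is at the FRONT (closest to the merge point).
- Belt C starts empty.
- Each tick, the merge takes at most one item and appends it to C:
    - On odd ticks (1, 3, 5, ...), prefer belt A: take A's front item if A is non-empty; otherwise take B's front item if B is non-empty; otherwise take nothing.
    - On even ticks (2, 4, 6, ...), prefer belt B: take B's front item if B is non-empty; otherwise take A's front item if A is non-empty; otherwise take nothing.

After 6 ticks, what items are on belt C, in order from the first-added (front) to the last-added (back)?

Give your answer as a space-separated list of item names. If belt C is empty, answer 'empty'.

Answer: reel wedge urn mesh ingot hook

Derivation:
Tick 1: prefer A, take reel from A; A=[urn,ingot] B=[wedge,mesh,hook,lathe,clip,beam] C=[reel]
Tick 2: prefer B, take wedge from B; A=[urn,ingot] B=[mesh,hook,lathe,clip,beam] C=[reel,wedge]
Tick 3: prefer A, take urn from A; A=[ingot] B=[mesh,hook,lathe,clip,beam] C=[reel,wedge,urn]
Tick 4: prefer B, take mesh from B; A=[ingot] B=[hook,lathe,clip,beam] C=[reel,wedge,urn,mesh]
Tick 5: prefer A, take ingot from A; A=[-] B=[hook,lathe,clip,beam] C=[reel,wedge,urn,mesh,ingot]
Tick 6: prefer B, take hook from B; A=[-] B=[lathe,clip,beam] C=[reel,wedge,urn,mesh,ingot,hook]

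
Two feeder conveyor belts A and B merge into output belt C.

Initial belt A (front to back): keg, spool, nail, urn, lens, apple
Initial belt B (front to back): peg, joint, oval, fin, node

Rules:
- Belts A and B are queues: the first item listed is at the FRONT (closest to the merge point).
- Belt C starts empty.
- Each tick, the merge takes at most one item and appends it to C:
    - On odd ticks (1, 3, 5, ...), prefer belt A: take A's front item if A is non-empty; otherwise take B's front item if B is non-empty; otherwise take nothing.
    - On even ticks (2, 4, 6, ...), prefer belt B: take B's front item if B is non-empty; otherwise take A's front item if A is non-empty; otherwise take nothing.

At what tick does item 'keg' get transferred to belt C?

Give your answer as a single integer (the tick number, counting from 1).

Tick 1: prefer A, take keg from A; A=[spool,nail,urn,lens,apple] B=[peg,joint,oval,fin,node] C=[keg]

Answer: 1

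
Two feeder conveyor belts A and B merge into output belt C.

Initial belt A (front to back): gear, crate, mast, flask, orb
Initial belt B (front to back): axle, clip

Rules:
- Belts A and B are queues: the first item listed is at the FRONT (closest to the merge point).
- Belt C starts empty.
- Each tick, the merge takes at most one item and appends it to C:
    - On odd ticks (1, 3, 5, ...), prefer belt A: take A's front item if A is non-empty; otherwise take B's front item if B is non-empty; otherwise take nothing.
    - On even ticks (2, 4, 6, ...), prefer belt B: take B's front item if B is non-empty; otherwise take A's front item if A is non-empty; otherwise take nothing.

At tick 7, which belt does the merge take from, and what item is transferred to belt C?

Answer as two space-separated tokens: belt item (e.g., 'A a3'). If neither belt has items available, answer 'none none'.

Tick 1: prefer A, take gear from A; A=[crate,mast,flask,orb] B=[axle,clip] C=[gear]
Tick 2: prefer B, take axle from B; A=[crate,mast,flask,orb] B=[clip] C=[gear,axle]
Tick 3: prefer A, take crate from A; A=[mast,flask,orb] B=[clip] C=[gear,axle,crate]
Tick 4: prefer B, take clip from B; A=[mast,flask,orb] B=[-] C=[gear,axle,crate,clip]
Tick 5: prefer A, take mast from A; A=[flask,orb] B=[-] C=[gear,axle,crate,clip,mast]
Tick 6: prefer B, take flask from A; A=[orb] B=[-] C=[gear,axle,crate,clip,mast,flask]
Tick 7: prefer A, take orb from A; A=[-] B=[-] C=[gear,axle,crate,clip,mast,flask,orb]

Answer: A orb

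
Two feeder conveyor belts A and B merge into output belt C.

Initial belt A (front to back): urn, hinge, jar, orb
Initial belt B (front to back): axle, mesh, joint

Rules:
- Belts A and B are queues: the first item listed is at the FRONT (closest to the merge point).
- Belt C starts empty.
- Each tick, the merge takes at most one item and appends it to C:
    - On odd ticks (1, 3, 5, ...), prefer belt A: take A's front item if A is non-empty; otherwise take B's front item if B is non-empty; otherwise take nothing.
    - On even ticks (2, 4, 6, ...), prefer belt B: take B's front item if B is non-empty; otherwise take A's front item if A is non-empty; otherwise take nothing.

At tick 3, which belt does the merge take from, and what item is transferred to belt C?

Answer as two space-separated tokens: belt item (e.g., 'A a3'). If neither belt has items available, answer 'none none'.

Answer: A hinge

Derivation:
Tick 1: prefer A, take urn from A; A=[hinge,jar,orb] B=[axle,mesh,joint] C=[urn]
Tick 2: prefer B, take axle from B; A=[hinge,jar,orb] B=[mesh,joint] C=[urn,axle]
Tick 3: prefer A, take hinge from A; A=[jar,orb] B=[mesh,joint] C=[urn,axle,hinge]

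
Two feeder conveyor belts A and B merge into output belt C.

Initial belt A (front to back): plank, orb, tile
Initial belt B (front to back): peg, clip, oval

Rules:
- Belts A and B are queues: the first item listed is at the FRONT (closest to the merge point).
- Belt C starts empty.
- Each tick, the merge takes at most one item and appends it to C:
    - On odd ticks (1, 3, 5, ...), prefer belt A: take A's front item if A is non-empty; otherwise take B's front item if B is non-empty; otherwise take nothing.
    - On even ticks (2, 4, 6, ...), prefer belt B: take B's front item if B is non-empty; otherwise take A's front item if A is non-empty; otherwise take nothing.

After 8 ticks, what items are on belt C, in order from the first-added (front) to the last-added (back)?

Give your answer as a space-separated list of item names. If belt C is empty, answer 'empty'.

Answer: plank peg orb clip tile oval

Derivation:
Tick 1: prefer A, take plank from A; A=[orb,tile] B=[peg,clip,oval] C=[plank]
Tick 2: prefer B, take peg from B; A=[orb,tile] B=[clip,oval] C=[plank,peg]
Tick 3: prefer A, take orb from A; A=[tile] B=[clip,oval] C=[plank,peg,orb]
Tick 4: prefer B, take clip from B; A=[tile] B=[oval] C=[plank,peg,orb,clip]
Tick 5: prefer A, take tile from A; A=[-] B=[oval] C=[plank,peg,orb,clip,tile]
Tick 6: prefer B, take oval from B; A=[-] B=[-] C=[plank,peg,orb,clip,tile,oval]
Tick 7: prefer A, both empty, nothing taken; A=[-] B=[-] C=[plank,peg,orb,clip,tile,oval]
Tick 8: prefer B, both empty, nothing taken; A=[-] B=[-] C=[plank,peg,orb,clip,tile,oval]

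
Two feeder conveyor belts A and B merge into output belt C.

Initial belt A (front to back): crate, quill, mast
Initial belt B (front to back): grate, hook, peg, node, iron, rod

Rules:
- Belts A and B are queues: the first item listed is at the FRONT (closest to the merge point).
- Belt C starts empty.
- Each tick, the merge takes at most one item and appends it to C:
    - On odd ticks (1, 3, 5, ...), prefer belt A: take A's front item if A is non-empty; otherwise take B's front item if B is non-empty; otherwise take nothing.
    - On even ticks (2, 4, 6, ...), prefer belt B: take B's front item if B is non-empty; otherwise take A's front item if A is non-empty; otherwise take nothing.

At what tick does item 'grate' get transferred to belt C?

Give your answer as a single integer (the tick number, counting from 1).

Tick 1: prefer A, take crate from A; A=[quill,mast] B=[grate,hook,peg,node,iron,rod] C=[crate]
Tick 2: prefer B, take grate from B; A=[quill,mast] B=[hook,peg,node,iron,rod] C=[crate,grate]

Answer: 2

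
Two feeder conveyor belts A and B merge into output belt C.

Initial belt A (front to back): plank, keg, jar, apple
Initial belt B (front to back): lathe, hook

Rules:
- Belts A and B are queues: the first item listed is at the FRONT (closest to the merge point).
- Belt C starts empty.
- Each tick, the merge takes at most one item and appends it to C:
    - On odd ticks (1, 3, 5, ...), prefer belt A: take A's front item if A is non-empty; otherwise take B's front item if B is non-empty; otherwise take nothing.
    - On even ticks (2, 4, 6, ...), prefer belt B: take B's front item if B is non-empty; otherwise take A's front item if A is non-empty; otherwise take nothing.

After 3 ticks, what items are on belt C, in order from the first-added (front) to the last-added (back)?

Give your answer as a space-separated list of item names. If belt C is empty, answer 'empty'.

Answer: plank lathe keg

Derivation:
Tick 1: prefer A, take plank from A; A=[keg,jar,apple] B=[lathe,hook] C=[plank]
Tick 2: prefer B, take lathe from B; A=[keg,jar,apple] B=[hook] C=[plank,lathe]
Tick 3: prefer A, take keg from A; A=[jar,apple] B=[hook] C=[plank,lathe,keg]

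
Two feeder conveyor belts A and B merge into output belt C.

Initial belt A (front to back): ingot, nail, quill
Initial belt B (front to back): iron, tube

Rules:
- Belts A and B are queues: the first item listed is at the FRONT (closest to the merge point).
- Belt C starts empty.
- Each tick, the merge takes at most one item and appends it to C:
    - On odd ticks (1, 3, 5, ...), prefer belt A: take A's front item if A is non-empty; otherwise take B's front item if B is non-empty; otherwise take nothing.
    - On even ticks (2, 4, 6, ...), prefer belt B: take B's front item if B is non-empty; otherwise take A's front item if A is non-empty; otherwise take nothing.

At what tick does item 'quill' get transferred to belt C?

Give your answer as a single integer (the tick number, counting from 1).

Tick 1: prefer A, take ingot from A; A=[nail,quill] B=[iron,tube] C=[ingot]
Tick 2: prefer B, take iron from B; A=[nail,quill] B=[tube] C=[ingot,iron]
Tick 3: prefer A, take nail from A; A=[quill] B=[tube] C=[ingot,iron,nail]
Tick 4: prefer B, take tube from B; A=[quill] B=[-] C=[ingot,iron,nail,tube]
Tick 5: prefer A, take quill from A; A=[-] B=[-] C=[ingot,iron,nail,tube,quill]

Answer: 5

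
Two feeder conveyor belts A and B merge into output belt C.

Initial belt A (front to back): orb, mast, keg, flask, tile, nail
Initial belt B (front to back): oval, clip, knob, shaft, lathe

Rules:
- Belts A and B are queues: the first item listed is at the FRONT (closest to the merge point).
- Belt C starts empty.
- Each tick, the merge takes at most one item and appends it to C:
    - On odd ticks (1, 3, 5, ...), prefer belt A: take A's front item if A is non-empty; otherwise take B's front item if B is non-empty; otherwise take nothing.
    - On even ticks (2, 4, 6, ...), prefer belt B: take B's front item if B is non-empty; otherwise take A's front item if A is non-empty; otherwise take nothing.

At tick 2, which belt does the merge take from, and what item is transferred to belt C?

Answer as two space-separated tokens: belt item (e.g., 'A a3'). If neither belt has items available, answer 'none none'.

Tick 1: prefer A, take orb from A; A=[mast,keg,flask,tile,nail] B=[oval,clip,knob,shaft,lathe] C=[orb]
Tick 2: prefer B, take oval from B; A=[mast,keg,flask,tile,nail] B=[clip,knob,shaft,lathe] C=[orb,oval]

Answer: B oval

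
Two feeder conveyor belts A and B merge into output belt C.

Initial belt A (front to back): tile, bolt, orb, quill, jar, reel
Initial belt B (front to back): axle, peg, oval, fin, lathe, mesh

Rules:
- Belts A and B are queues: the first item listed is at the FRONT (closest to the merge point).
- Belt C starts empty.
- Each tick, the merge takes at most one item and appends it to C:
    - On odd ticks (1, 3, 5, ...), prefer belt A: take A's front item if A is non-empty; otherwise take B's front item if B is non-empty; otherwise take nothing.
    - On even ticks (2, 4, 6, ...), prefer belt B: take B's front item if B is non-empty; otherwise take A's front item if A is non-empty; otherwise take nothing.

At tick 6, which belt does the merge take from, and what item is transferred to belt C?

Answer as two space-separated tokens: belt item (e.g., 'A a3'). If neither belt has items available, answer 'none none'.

Tick 1: prefer A, take tile from A; A=[bolt,orb,quill,jar,reel] B=[axle,peg,oval,fin,lathe,mesh] C=[tile]
Tick 2: prefer B, take axle from B; A=[bolt,orb,quill,jar,reel] B=[peg,oval,fin,lathe,mesh] C=[tile,axle]
Tick 3: prefer A, take bolt from A; A=[orb,quill,jar,reel] B=[peg,oval,fin,lathe,mesh] C=[tile,axle,bolt]
Tick 4: prefer B, take peg from B; A=[orb,quill,jar,reel] B=[oval,fin,lathe,mesh] C=[tile,axle,bolt,peg]
Tick 5: prefer A, take orb from A; A=[quill,jar,reel] B=[oval,fin,lathe,mesh] C=[tile,axle,bolt,peg,orb]
Tick 6: prefer B, take oval from B; A=[quill,jar,reel] B=[fin,lathe,mesh] C=[tile,axle,bolt,peg,orb,oval]

Answer: B oval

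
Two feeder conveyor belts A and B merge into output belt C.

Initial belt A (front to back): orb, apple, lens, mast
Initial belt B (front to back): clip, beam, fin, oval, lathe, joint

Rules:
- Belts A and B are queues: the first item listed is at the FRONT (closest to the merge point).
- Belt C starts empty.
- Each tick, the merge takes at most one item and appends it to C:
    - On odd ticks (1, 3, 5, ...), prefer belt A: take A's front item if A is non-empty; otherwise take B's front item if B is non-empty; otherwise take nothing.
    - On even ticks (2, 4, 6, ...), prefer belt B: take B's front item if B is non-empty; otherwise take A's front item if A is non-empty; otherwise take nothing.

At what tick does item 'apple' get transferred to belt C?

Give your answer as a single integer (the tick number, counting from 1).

Tick 1: prefer A, take orb from A; A=[apple,lens,mast] B=[clip,beam,fin,oval,lathe,joint] C=[orb]
Tick 2: prefer B, take clip from B; A=[apple,lens,mast] B=[beam,fin,oval,lathe,joint] C=[orb,clip]
Tick 3: prefer A, take apple from A; A=[lens,mast] B=[beam,fin,oval,lathe,joint] C=[orb,clip,apple]

Answer: 3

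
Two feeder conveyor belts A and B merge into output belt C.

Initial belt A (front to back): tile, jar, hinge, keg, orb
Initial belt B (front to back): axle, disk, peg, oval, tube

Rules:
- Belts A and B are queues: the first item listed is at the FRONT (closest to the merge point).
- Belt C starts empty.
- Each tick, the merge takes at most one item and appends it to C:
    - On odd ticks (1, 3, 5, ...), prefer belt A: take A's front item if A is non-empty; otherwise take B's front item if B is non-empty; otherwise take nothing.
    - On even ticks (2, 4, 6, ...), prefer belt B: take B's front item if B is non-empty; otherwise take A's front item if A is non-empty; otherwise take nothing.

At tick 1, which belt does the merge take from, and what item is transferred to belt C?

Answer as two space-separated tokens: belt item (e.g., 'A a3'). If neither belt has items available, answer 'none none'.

Tick 1: prefer A, take tile from A; A=[jar,hinge,keg,orb] B=[axle,disk,peg,oval,tube] C=[tile]

Answer: A tile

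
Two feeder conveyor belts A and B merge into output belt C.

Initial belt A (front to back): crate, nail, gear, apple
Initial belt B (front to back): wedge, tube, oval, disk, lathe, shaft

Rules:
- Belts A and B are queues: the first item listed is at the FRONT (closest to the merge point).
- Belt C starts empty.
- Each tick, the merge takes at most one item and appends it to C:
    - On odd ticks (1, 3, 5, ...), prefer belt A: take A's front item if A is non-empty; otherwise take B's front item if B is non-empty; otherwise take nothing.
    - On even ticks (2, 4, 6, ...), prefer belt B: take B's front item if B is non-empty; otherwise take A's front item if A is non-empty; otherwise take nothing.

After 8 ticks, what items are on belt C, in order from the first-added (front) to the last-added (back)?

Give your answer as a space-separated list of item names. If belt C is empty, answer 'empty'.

Tick 1: prefer A, take crate from A; A=[nail,gear,apple] B=[wedge,tube,oval,disk,lathe,shaft] C=[crate]
Tick 2: prefer B, take wedge from B; A=[nail,gear,apple] B=[tube,oval,disk,lathe,shaft] C=[crate,wedge]
Tick 3: prefer A, take nail from A; A=[gear,apple] B=[tube,oval,disk,lathe,shaft] C=[crate,wedge,nail]
Tick 4: prefer B, take tube from B; A=[gear,apple] B=[oval,disk,lathe,shaft] C=[crate,wedge,nail,tube]
Tick 5: prefer A, take gear from A; A=[apple] B=[oval,disk,lathe,shaft] C=[crate,wedge,nail,tube,gear]
Tick 6: prefer B, take oval from B; A=[apple] B=[disk,lathe,shaft] C=[crate,wedge,nail,tube,gear,oval]
Tick 7: prefer A, take apple from A; A=[-] B=[disk,lathe,shaft] C=[crate,wedge,nail,tube,gear,oval,apple]
Tick 8: prefer B, take disk from B; A=[-] B=[lathe,shaft] C=[crate,wedge,nail,tube,gear,oval,apple,disk]

Answer: crate wedge nail tube gear oval apple disk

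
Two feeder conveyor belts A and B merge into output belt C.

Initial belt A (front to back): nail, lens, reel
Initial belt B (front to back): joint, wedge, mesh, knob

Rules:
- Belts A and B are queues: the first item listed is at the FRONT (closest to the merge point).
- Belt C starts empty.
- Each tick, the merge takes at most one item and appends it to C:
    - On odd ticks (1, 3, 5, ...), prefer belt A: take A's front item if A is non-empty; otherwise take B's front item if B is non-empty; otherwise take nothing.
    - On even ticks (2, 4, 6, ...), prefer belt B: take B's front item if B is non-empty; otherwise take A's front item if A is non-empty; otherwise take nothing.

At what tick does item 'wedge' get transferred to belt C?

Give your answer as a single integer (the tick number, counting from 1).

Answer: 4

Derivation:
Tick 1: prefer A, take nail from A; A=[lens,reel] B=[joint,wedge,mesh,knob] C=[nail]
Tick 2: prefer B, take joint from B; A=[lens,reel] B=[wedge,mesh,knob] C=[nail,joint]
Tick 3: prefer A, take lens from A; A=[reel] B=[wedge,mesh,knob] C=[nail,joint,lens]
Tick 4: prefer B, take wedge from B; A=[reel] B=[mesh,knob] C=[nail,joint,lens,wedge]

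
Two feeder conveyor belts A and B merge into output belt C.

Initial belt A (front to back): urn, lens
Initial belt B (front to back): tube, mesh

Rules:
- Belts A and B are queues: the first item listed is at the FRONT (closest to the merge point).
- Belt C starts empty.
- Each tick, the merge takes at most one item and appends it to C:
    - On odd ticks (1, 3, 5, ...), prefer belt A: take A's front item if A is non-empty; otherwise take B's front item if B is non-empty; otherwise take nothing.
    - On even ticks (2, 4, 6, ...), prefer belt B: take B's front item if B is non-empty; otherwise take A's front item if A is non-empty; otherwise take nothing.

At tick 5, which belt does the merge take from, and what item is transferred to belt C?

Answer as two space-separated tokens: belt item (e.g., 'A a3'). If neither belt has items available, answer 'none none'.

Tick 1: prefer A, take urn from A; A=[lens] B=[tube,mesh] C=[urn]
Tick 2: prefer B, take tube from B; A=[lens] B=[mesh] C=[urn,tube]
Tick 3: prefer A, take lens from A; A=[-] B=[mesh] C=[urn,tube,lens]
Tick 4: prefer B, take mesh from B; A=[-] B=[-] C=[urn,tube,lens,mesh]
Tick 5: prefer A, both empty, nothing taken; A=[-] B=[-] C=[urn,tube,lens,mesh]

Answer: none none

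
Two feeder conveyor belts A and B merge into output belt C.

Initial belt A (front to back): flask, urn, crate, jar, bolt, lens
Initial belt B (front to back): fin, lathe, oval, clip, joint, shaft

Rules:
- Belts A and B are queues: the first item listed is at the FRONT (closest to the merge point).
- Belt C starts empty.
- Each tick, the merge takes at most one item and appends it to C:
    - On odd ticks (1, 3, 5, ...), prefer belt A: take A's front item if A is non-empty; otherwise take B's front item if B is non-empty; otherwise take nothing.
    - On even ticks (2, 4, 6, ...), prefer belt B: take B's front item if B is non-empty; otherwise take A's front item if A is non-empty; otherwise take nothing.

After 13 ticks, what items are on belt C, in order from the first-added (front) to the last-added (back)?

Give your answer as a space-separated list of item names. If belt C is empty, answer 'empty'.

Tick 1: prefer A, take flask from A; A=[urn,crate,jar,bolt,lens] B=[fin,lathe,oval,clip,joint,shaft] C=[flask]
Tick 2: prefer B, take fin from B; A=[urn,crate,jar,bolt,lens] B=[lathe,oval,clip,joint,shaft] C=[flask,fin]
Tick 3: prefer A, take urn from A; A=[crate,jar,bolt,lens] B=[lathe,oval,clip,joint,shaft] C=[flask,fin,urn]
Tick 4: prefer B, take lathe from B; A=[crate,jar,bolt,lens] B=[oval,clip,joint,shaft] C=[flask,fin,urn,lathe]
Tick 5: prefer A, take crate from A; A=[jar,bolt,lens] B=[oval,clip,joint,shaft] C=[flask,fin,urn,lathe,crate]
Tick 6: prefer B, take oval from B; A=[jar,bolt,lens] B=[clip,joint,shaft] C=[flask,fin,urn,lathe,crate,oval]
Tick 7: prefer A, take jar from A; A=[bolt,lens] B=[clip,joint,shaft] C=[flask,fin,urn,lathe,crate,oval,jar]
Tick 8: prefer B, take clip from B; A=[bolt,lens] B=[joint,shaft] C=[flask,fin,urn,lathe,crate,oval,jar,clip]
Tick 9: prefer A, take bolt from A; A=[lens] B=[joint,shaft] C=[flask,fin,urn,lathe,crate,oval,jar,clip,bolt]
Tick 10: prefer B, take joint from B; A=[lens] B=[shaft] C=[flask,fin,urn,lathe,crate,oval,jar,clip,bolt,joint]
Tick 11: prefer A, take lens from A; A=[-] B=[shaft] C=[flask,fin,urn,lathe,crate,oval,jar,clip,bolt,joint,lens]
Tick 12: prefer B, take shaft from B; A=[-] B=[-] C=[flask,fin,urn,lathe,crate,oval,jar,clip,bolt,joint,lens,shaft]
Tick 13: prefer A, both empty, nothing taken; A=[-] B=[-] C=[flask,fin,urn,lathe,crate,oval,jar,clip,bolt,joint,lens,shaft]

Answer: flask fin urn lathe crate oval jar clip bolt joint lens shaft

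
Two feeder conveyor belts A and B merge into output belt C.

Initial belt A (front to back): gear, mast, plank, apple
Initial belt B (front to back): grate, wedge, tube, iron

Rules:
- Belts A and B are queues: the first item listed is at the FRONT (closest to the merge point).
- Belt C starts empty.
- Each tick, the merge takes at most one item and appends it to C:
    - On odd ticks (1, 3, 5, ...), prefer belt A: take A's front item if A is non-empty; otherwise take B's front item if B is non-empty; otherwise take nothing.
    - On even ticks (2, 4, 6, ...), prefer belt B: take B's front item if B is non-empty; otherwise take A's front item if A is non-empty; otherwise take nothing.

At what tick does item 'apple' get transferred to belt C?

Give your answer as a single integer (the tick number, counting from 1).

Answer: 7

Derivation:
Tick 1: prefer A, take gear from A; A=[mast,plank,apple] B=[grate,wedge,tube,iron] C=[gear]
Tick 2: prefer B, take grate from B; A=[mast,plank,apple] B=[wedge,tube,iron] C=[gear,grate]
Tick 3: prefer A, take mast from A; A=[plank,apple] B=[wedge,tube,iron] C=[gear,grate,mast]
Tick 4: prefer B, take wedge from B; A=[plank,apple] B=[tube,iron] C=[gear,grate,mast,wedge]
Tick 5: prefer A, take plank from A; A=[apple] B=[tube,iron] C=[gear,grate,mast,wedge,plank]
Tick 6: prefer B, take tube from B; A=[apple] B=[iron] C=[gear,grate,mast,wedge,plank,tube]
Tick 7: prefer A, take apple from A; A=[-] B=[iron] C=[gear,grate,mast,wedge,plank,tube,apple]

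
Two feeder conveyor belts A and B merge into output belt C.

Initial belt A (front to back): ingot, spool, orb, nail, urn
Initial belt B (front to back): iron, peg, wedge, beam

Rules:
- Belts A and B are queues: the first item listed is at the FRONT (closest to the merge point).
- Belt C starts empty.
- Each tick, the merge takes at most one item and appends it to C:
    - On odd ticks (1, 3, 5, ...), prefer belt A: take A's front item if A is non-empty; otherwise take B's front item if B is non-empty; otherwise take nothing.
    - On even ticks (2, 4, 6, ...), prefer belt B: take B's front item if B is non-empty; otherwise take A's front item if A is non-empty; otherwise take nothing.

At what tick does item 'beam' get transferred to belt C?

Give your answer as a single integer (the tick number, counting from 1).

Tick 1: prefer A, take ingot from A; A=[spool,orb,nail,urn] B=[iron,peg,wedge,beam] C=[ingot]
Tick 2: prefer B, take iron from B; A=[spool,orb,nail,urn] B=[peg,wedge,beam] C=[ingot,iron]
Tick 3: prefer A, take spool from A; A=[orb,nail,urn] B=[peg,wedge,beam] C=[ingot,iron,spool]
Tick 4: prefer B, take peg from B; A=[orb,nail,urn] B=[wedge,beam] C=[ingot,iron,spool,peg]
Tick 5: prefer A, take orb from A; A=[nail,urn] B=[wedge,beam] C=[ingot,iron,spool,peg,orb]
Tick 6: prefer B, take wedge from B; A=[nail,urn] B=[beam] C=[ingot,iron,spool,peg,orb,wedge]
Tick 7: prefer A, take nail from A; A=[urn] B=[beam] C=[ingot,iron,spool,peg,orb,wedge,nail]
Tick 8: prefer B, take beam from B; A=[urn] B=[-] C=[ingot,iron,spool,peg,orb,wedge,nail,beam]

Answer: 8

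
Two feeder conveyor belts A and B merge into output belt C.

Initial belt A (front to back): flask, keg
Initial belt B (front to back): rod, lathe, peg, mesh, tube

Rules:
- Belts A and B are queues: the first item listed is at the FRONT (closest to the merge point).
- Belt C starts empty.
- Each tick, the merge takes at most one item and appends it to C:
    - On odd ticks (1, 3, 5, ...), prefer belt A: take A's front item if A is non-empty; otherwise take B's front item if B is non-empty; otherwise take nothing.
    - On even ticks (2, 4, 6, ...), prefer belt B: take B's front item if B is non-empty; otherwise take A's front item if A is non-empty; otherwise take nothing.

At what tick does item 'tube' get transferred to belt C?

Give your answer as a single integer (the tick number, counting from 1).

Tick 1: prefer A, take flask from A; A=[keg] B=[rod,lathe,peg,mesh,tube] C=[flask]
Tick 2: prefer B, take rod from B; A=[keg] B=[lathe,peg,mesh,tube] C=[flask,rod]
Tick 3: prefer A, take keg from A; A=[-] B=[lathe,peg,mesh,tube] C=[flask,rod,keg]
Tick 4: prefer B, take lathe from B; A=[-] B=[peg,mesh,tube] C=[flask,rod,keg,lathe]
Tick 5: prefer A, take peg from B; A=[-] B=[mesh,tube] C=[flask,rod,keg,lathe,peg]
Tick 6: prefer B, take mesh from B; A=[-] B=[tube] C=[flask,rod,keg,lathe,peg,mesh]
Tick 7: prefer A, take tube from B; A=[-] B=[-] C=[flask,rod,keg,lathe,peg,mesh,tube]

Answer: 7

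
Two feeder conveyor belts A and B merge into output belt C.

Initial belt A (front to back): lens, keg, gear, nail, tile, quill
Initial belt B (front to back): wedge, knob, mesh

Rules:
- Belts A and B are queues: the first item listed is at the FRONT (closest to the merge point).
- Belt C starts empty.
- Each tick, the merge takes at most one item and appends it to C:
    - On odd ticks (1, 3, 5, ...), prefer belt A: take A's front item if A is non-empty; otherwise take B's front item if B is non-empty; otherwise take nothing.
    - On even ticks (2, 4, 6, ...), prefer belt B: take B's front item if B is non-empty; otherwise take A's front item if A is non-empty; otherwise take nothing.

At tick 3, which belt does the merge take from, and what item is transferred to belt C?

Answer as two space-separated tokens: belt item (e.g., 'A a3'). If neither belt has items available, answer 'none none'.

Tick 1: prefer A, take lens from A; A=[keg,gear,nail,tile,quill] B=[wedge,knob,mesh] C=[lens]
Tick 2: prefer B, take wedge from B; A=[keg,gear,nail,tile,quill] B=[knob,mesh] C=[lens,wedge]
Tick 3: prefer A, take keg from A; A=[gear,nail,tile,quill] B=[knob,mesh] C=[lens,wedge,keg]

Answer: A keg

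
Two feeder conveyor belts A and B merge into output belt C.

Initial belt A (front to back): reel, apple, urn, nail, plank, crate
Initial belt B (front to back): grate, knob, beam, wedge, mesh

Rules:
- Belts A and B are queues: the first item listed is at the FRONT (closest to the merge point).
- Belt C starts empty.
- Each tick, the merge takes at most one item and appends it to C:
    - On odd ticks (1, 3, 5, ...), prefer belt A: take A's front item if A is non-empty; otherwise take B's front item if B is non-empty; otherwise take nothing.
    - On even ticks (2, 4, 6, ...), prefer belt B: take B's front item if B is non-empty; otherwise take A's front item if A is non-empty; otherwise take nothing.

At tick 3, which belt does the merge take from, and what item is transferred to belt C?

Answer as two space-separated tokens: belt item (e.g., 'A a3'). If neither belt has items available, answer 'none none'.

Answer: A apple

Derivation:
Tick 1: prefer A, take reel from A; A=[apple,urn,nail,plank,crate] B=[grate,knob,beam,wedge,mesh] C=[reel]
Tick 2: prefer B, take grate from B; A=[apple,urn,nail,plank,crate] B=[knob,beam,wedge,mesh] C=[reel,grate]
Tick 3: prefer A, take apple from A; A=[urn,nail,plank,crate] B=[knob,beam,wedge,mesh] C=[reel,grate,apple]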